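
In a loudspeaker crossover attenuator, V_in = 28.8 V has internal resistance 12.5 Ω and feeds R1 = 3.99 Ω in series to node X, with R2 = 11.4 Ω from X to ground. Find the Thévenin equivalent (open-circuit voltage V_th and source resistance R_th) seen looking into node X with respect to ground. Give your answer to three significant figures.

R1' = 12.5 + 3.99 = 16.49 Ω (source resistance + R1).
Open-circuit (no load on X): V_th = V_in · R2/(R1' + R2) = 28.8 × 11.4/(16.49 + 11.4) = 11.77 V.
Looking into X with the source shorted: R_th = R1'·R2/(R1'+R2) = 16.49 × 11.4/27.89 = 6.740 Ω.

V_th ≈ 11.8 V, R_th ≈ 6.74 Ω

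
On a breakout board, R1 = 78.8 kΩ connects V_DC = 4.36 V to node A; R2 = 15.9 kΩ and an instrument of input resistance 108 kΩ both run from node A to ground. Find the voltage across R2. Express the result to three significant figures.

First combine the lower leg with the load: R2 ‖ R_L = 13.86 kΩ.
Now apply the divider: V_out = 4.36 × 0.1496 = 0.6521 V.
(Unloaded it would be 0.732 V; the load pulls it down.)

V_out ≈ 0.652 V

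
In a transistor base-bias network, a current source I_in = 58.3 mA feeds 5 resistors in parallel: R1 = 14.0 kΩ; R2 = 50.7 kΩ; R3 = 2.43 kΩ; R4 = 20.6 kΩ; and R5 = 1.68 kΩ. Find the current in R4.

I ≈ 2.47 mA

ΣG = 1/14.0 + 1/50.7 + 1/2.43 + 1/20.6 + 1/1.68 = 1.146.
By the current-divider rule, I = I_in · G_k/ΣG = 58.3 × 0.04234 = 2.469 mA.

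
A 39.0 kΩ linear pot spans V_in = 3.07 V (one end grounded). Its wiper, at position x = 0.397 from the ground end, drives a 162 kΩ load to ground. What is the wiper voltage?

The pot divides into 23.52 kΩ above the wiper and 15.48 kΩ below.
Lower segment in parallel with the load: 15.48 ‖ 162 = 14.13 kΩ.
V_out = 3.07 × 14.13/(23.52 + 14.13) = 1.152 V.

V_out ≈ 1.15 V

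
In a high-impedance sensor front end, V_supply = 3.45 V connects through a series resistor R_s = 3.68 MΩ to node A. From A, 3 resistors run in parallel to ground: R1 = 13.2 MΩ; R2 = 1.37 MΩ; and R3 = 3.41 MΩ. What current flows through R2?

I ≈ 0.499 µA

Combine the parallel branches: R_p = (1/13.2 + 1/1.37 + 1/3.41)⁻¹ = 0.9100 MΩ.
V_A by voltage divider: V_A = 3.45 × 0.9100/(3.68 + 0.9100) = 0.6840 V.
I(R2) = V_A / R2 = 0.6840/1.37 = 0.4992 µA.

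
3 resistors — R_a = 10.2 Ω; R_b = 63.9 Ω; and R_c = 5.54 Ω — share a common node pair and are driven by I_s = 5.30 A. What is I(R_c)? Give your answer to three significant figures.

I ≈ 3.25 A

ΣG = 1/10.2 + 1/63.9 + 1/5.54 = 0.2942.
By the current-divider rule, I = I_s · G_k/ΣG = 5.30 × 0.6136 = 3.252 A.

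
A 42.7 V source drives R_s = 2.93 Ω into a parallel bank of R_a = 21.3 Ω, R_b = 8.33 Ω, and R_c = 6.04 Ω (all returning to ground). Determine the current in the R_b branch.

Equivalent of the parallel group: R_p = 3.007 Ω.
Node voltage V_A = V_supply · R_p/(R_s + R_p) = 42.7 × 0.5065 = 21.63 V.
I(R_b) = V_A / R_b = 21.63/8.33 = 2.596 A.

I ≈ 2.60 A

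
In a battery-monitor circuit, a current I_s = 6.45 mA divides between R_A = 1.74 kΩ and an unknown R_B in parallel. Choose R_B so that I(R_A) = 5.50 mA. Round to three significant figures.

R_B ≈ 10.1 kΩ

In a two-way split, I_A/I_s = R_B/(R_A + R_B).
With f = 0.8527, R_B = R_A · f/(1−f) = 1.74 × 5.789 = 10.07 kΩ.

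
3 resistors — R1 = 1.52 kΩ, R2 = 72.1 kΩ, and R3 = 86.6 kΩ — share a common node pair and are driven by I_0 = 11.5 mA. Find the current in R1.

I ≈ 11.1 mA

Total conductance ΣG = 1/1.52 + 1/72.1 + 1/86.6 = 0.6833 (units of 1/kΩ).
Current divider: I(R1) = I_0 · G_k/ΣG = 11.5 × (0.6579/0.6833) = 11.5 × 0.9628 = 11.07 mA.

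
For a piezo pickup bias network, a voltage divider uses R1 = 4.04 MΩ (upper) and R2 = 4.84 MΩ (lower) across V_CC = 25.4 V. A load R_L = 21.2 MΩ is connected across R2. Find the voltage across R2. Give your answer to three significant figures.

First combine the lower leg with the load: R2 ‖ R_L = 3.940 MΩ.
Then V_out = V_CC · R2'/(R1 + R2') = 25.4 × 3.940/7.980 = 12.54 V.

V_out ≈ 12.5 V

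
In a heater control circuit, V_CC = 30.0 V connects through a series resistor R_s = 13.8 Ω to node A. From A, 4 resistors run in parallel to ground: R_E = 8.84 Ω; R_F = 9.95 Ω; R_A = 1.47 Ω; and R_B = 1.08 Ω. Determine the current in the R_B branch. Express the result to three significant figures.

I ≈ 1.06 A

Combine the parallel branches: R_p = (1/8.84 + 1/9.95 + 1/1.47 + 1/1.08)⁻¹ = 0.5495 Ω.
V_A by voltage divider: V_A = 30.0 × 0.5495/(13.8 + 0.5495) = 1.149 V.
Branch current I = V_A/R_B = 1.149/1.08 = 1.064 A.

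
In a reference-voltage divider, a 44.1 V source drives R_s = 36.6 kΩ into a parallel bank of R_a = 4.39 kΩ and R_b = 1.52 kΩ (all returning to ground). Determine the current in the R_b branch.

Equivalent of the parallel group: R_p = 1.129 kΩ.
Node voltage V_A = V_supply · R_p/(R_s + R_p) = 44.1 × 0.02993 = 1.320 V.
I(R_b) = V_A / R_b = 1.320/1.52 = 0.8682 mA.
(Check via current divider: I_total = 1.169 mA; share G_k/ΣG = 0.7428 → same result.)

I ≈ 0.868 mA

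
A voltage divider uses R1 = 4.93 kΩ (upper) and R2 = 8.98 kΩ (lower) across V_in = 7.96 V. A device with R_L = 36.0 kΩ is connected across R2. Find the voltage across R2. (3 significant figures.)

R2 ‖ R_L = (8.98 × 36.0)/(8.98 + 36.0) = 7.187 kΩ.
Then V_out = V_in · R2'/(R1 + R2') = 7.96 × 7.187/12.12 = 4.721 V.

V_out ≈ 4.72 V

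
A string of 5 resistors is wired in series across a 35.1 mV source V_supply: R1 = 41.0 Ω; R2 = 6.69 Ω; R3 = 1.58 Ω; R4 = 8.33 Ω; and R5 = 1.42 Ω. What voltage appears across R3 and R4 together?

ΣR = 41.0 + 6.69 + 1.58 + 8.33 + 1.42 = 59.02 Ω.
R_{R3..R4} = 1.58 + 8.33 = 9.910 Ω.
By the voltage-divider rule, V = 35.1 × 9.910/59.02 = 5.894 mV.

V ≈ 5.89 mV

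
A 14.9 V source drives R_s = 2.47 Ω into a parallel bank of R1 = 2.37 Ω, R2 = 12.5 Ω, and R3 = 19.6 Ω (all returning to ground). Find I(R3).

Equivalent of the parallel group: R_p = 1.808 Ω.
V_A = 14.9 × 1.808/4.278 = 6.298 V.
Branch current I = V_A/R3 = 6.298/19.6 = 0.3213 A.

I ≈ 0.321 A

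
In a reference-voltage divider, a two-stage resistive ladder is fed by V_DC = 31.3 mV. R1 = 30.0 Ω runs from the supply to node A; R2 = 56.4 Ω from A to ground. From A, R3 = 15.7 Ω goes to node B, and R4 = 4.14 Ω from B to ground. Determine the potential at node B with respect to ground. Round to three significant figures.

The second stage (R3 + R4 = 19.84 Ω) loads node A in parallel with R2.
R2 ‖ (R3+R4) = 14.68 Ω.
So V_A = 31.3 × 0.3285 = 10.28 mV.
V_B = V_A × 0.2087 = 2.146 mV.

V_B ≈ 2.15 mV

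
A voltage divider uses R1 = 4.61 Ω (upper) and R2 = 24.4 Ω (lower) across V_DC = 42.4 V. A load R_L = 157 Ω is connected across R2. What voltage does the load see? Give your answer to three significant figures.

V_out ≈ 34.8 V

The load sits in parallel with R2, giving an effective lower resistance R2' = R2·R_L/(R2+R_L) = 21.12 Ω.
Now apply the divider: V_out = 42.4 × 0.8208 = 34.80 V.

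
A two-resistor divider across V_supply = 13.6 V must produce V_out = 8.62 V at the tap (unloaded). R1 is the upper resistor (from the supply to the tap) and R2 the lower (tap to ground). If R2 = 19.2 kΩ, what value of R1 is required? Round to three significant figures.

V_out/V_supply = R2/(R1+R2) = 0.6338.
So R1 = R2 · (V_supply/V_out − 1) = 19.2 × (13.6/8.62 − 1) = 19.2 × 0.5777 = 11.09 kΩ.

R1 ≈ 11.1 kΩ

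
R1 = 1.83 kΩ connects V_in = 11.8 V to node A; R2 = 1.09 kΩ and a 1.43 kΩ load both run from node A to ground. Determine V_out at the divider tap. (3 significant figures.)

The load sits in parallel with R2, giving an effective lower resistance R2' = R2·R_L/(R2+R_L) = 0.6185 kΩ.
Then V_out = V_in · R2'/(R1 + R2') = 11.8 × 0.6185/2.449 = 2.981 V.
(Unloaded it would be 4.40 V; the load pulls it down.)

V_out ≈ 2.98 V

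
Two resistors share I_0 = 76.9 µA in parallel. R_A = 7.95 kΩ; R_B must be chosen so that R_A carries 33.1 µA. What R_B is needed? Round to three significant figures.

R_B ≈ 6.01 kΩ

Two-branch current divider: I_A = I_0 · R_B/(R_A + R_B).
33.1/76.9 = R_B/(R_A + R_B) → R_B = R_A · (0.4304)/(1 − 0.4304) = 7.95 × 0.7557 = 6.008 kΩ.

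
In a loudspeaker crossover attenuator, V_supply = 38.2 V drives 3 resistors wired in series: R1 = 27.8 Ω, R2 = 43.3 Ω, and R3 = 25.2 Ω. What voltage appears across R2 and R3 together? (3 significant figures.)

Series total: ΣR = 27.8 + 43.3 + 25.2 = 96.30 Ω.
R_{R2..R3} = 43.3 + 25.2 = 68.50 Ω.
Voltage divider: V = V_supply · (68.50 / 96.30) = 38.2 × 0.7113 = 27.17 V.

V ≈ 27.2 V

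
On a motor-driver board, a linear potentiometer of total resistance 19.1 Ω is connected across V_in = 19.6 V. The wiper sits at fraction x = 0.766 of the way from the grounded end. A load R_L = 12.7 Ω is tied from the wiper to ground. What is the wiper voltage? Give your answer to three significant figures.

Lower segment x·R_p = 14.63 Ω; upper segment (1−x)·R_p = 4.469 Ω.
Lower segment in parallel with the load: 14.63 ‖ 12.7 = 6.799 Ω.
Loaded-divider output: V_out = 19.6 × 0.6034 = 11.83 V.
(Unloaded: V_out = x·V_in = 15.0 V.)

V_out ≈ 11.8 V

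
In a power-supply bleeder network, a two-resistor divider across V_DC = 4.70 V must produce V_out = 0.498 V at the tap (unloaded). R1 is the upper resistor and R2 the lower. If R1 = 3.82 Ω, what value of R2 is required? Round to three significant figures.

R2 ≈ 0.453 Ω

The divider ratio is R2/(R1+R2) = 0.498/4.70 = 0.1060.
Rearranging, R2 = R1·k/(1−k) = 3.82 × 0.1185 = 0.4527 Ω.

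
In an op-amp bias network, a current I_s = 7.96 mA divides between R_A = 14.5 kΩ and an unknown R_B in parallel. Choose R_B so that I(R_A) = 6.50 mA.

R_B ≈ 64.6 kΩ

The fraction through R_A equals R_B/(R_A+R_B).
With f = 0.8166, R_B = R_A · f/(1−f) = 14.5 × 4.452 = 64.55 kΩ.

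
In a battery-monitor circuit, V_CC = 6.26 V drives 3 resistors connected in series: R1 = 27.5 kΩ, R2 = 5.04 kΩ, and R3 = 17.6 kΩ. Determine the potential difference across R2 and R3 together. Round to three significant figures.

V ≈ 2.83 V

Series total: ΣR = 27.5 + 5.04 + 17.6 = 50.14 kΩ.
R_{R2..R3} = 5.04 + 17.6 = 22.64 kΩ.
V = V_CC · R/ΣR = 6.26 × 0.4515 = 2.827 V.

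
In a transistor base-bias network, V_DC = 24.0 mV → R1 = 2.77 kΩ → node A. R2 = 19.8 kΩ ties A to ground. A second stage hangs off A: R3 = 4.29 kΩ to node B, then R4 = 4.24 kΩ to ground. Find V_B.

V_B ≈ 8.15 mV

Node A sees R2 in parallel with the series input of stage 2, R3 + R4 = 8.530 kΩ.
R2 ‖ (R3+R4) = 5.962 kΩ.
So V_A = 24.0 × 0.6828 = 16.39 mV.
Stage 2 is unloaded, so V_B = V_A · R4/(R3+R4) = 16.39 × 4.24/8.530 = 8.145 mV.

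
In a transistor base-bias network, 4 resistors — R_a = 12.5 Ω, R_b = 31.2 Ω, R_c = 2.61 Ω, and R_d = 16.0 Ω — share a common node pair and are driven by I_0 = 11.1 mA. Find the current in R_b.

Total conductance ΣG = 1/12.5 + 1/31.2 + 1/2.61 + 1/16.0 = 0.5577 (units of 1/Ω).
By the current-divider rule, I = I_0 · G_k/ΣG = 11.1 × 0.05747 = 0.6379 mA.

I ≈ 0.638 mA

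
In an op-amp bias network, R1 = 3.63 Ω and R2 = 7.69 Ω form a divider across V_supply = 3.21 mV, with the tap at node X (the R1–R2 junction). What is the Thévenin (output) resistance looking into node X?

R_th ≈ 2.47 Ω

Looking into X with the source shorted: R_th = R1·R2/(R1+R2) = 3.630 × 7.69/11.32 = 2.466 Ω.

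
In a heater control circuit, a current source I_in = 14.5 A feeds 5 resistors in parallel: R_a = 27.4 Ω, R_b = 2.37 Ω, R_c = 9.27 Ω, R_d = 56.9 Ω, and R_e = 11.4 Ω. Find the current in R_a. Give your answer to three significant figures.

Conductances: ΣG = 1/27.4 + 1/2.37 + 1/9.27 + 1/56.9 + 1/11.4 = 0.6716 (1/Ω).
Current divider: I(R_a) = I_in · G_k/ΣG = 14.5 × (0.03650/0.6716) = 14.5 × 0.05434 = 0.7880 A.

I ≈ 0.788 A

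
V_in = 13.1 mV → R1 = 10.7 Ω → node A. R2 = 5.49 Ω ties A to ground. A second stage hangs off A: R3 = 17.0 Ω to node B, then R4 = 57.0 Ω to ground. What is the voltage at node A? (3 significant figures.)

Looking into the second stage from A: R3 + R4 = 74.00 Ω appears in parallel with R2.
Effective lower resistance at A: R2 ‖ 74.00 = 5.111 Ω.
First divider: V_A = V_in · 5.111/(10.7 + 5.111) = 4.235 mV.

V_A ≈ 4.23 mV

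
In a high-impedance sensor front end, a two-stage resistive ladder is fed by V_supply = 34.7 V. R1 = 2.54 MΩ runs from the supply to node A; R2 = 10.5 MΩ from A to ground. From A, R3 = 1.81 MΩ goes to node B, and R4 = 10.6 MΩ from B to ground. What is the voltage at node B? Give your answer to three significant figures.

Looking into the second stage from A: R3 + R4 = 12.41 MΩ appears in parallel with R2.
R2 ‖ (R3+R4) = 5.688 MΩ.
First divider: V_A = V_supply · 5.688/(2.54 + 5.688) = 23.99 V.
Then the unloaded second divider: V_B = V_A × R4/(R3+R4) = 23.99 × 0.8541 = 20.49 V.

V_B ≈ 20.5 V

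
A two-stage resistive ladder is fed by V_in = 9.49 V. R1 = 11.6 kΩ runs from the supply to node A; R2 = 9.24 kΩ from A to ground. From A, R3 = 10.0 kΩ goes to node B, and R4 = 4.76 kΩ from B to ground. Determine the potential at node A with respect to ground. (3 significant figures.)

Looking into the second stage from A: R3 + R4 = 14.76 kΩ appears in parallel with R2.
R2 ‖ (R3+R4) = 5.683 kΩ.
V_A = 9.49 × 5.683/(11.6 + 5.683) = 3.120 V.

V_A ≈ 3.12 V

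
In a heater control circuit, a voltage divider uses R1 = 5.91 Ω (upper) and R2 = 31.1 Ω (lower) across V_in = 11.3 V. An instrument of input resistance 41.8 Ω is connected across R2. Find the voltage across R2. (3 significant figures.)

V_out ≈ 8.49 V

R2 ‖ R_L = (31.1 × 41.8)/(31.1 + 41.8) = 17.83 Ω.
Voltage divider with the loaded lower leg: V_out = 11.3 × 17.83/(5.91 + 17.83) = 11.3 × 0.7511 = 8.487 V.
(Unloaded it would be 9.50 V; the load pulls it down.)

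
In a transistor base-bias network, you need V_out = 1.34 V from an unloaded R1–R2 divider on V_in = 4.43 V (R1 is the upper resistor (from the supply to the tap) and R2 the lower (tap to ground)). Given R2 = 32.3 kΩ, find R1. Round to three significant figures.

R1 ≈ 74.5 kΩ

The divider ratio is R2/(R1+R2) = 1.34/4.43 = 0.3025.
So R1 = R2 · (V_in/V_out − 1) = 32.3 × (4.43/1.34 − 1) = 32.3 × 2.306 = 74.48 kΩ.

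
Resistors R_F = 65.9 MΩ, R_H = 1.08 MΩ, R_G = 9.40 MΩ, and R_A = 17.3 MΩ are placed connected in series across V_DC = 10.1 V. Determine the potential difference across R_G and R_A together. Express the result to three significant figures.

Total series resistance ΣR = 65.9 + 1.08 + 9.40 + 17.3 = 93.68 MΩ.
R_{R_G..R_A} = 9.40 + 17.3 = 26.70 MΩ.
V = V_DC · R/ΣR = 10.1 × 0.2850 = 2.879 V.

V ≈ 2.88 V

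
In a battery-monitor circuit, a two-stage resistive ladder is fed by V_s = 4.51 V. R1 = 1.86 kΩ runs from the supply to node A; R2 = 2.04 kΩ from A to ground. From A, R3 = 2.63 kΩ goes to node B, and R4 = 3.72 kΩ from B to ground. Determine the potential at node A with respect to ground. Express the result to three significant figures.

V_A ≈ 2.05 V

Node A sees R2 in parallel with the series input of stage 2, R3 + R4 = 6.350 kΩ.
Effective lower resistance at A: R2 ‖ 6.350 = 1.544 kΩ.
So V_A = 4.51 × 0.4536 = 2.046 V.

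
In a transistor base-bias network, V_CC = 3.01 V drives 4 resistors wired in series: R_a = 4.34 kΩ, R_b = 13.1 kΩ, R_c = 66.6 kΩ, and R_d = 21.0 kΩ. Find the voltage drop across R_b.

V ≈ 0.375 V

Total series resistance ΣR = 4.34 + 13.1 + 66.6 + 21.0 = 105.0 kΩ.
Voltage divider: V = V_CC · (13.10 / 105.0) = 3.01 × 0.1247 = 0.3754 V.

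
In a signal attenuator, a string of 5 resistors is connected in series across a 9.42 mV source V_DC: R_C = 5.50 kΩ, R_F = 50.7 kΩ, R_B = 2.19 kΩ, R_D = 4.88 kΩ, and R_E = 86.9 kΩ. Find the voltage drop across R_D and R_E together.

V ≈ 5.76 mV

Series total: ΣR = 5.50 + 50.7 + 2.19 + 4.88 + 86.9 = 150.2 kΩ.
R_{R_D..R_E} = 4.88 + 86.9 = 91.78 kΩ.
Voltage divider: V = V_DC · (91.78 / 150.2) = 9.42 × 0.6112 = 5.757 mV.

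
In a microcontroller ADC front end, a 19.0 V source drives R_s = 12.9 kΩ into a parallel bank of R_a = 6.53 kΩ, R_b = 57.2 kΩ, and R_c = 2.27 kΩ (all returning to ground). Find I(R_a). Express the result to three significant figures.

I ≈ 0.328 mA

Equivalent of the parallel group: R_p = 1.636 kΩ.
V_A by voltage divider: V_A = 19.0 × 1.636/(12.9 + 1.636) = 2.139 V.
I(R_a) = V_A / R_a = 2.139/6.53 = 0.3275 mA.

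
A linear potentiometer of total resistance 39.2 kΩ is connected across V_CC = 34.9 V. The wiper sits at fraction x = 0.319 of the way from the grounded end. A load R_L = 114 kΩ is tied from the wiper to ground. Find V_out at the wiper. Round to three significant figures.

V_out ≈ 10.4 V

Lower segment x·R_p = 12.50 kΩ; upper segment (1−x)·R_p = 26.70 kΩ.
Lower segment in parallel with the load: 12.50 ‖ 114 = 11.27 kΩ.
Loaded-divider output: V_out = 34.9 × 0.2968 = 10.36 V.
(Unloaded: V_out = x·V_CC = 11.1 V.)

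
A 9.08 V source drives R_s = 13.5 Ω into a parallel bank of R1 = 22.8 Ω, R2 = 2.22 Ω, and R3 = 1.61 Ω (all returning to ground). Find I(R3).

Parallel bank: R_p = 1/(1/22.8 + 1/2.22 + 1/1.61) = 0.8965 Ω.
V_A = 9.08 × 0.8965/14.40 = 0.5654 V.
I(R3) = V_A / R3 = 0.5654/1.61 = 0.3512 A.

I ≈ 0.351 A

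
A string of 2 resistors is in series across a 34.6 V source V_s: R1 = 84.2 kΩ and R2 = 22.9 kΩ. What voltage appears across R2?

V ≈ 7.40 V

Total series resistance ΣR = 84.2 + 22.9 = 107.1 kΩ.
V = V_s · R/ΣR = 34.6 × 0.2138 = 7.398 V.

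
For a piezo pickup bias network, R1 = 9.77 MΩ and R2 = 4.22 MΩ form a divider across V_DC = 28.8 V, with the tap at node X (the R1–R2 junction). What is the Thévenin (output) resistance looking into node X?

With V_DC suppressed (replaced by a short), R_th = R1 ‖ R2 = (9.770 × 4.22)/(9.770 + 4.22) = 2.947 MΩ.

R_th ≈ 2.95 MΩ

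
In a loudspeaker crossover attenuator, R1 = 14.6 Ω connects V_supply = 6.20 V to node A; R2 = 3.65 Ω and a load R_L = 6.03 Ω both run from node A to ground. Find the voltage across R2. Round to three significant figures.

V_out ≈ 0.835 V

The load sits in parallel with R2, giving an effective lower resistance R2' = R2·R_L/(R2+R_L) = 2.274 Ω.
Voltage divider with the loaded lower leg: V_out = 6.20 × 2.274/(14.6 + 2.274) = 6.20 × 0.1347 = 0.8354 V.
(Unloaded it would be 1.24 V; the load pulls it down.)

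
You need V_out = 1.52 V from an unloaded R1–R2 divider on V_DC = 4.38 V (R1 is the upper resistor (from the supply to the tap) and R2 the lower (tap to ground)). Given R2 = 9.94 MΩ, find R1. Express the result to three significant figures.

The divider ratio is R2/(R1+R2) = 1.52/4.38 = 0.3470.
R1 = R2·(1/k − 1) = 9.94 × 1.882 = 18.70 MΩ.

R1 ≈ 18.7 MΩ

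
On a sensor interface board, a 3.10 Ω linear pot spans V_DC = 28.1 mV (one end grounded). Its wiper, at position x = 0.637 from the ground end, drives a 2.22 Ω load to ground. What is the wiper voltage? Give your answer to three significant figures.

V_out ≈ 13.5 mV

Split the track: R_lower = x·R_p = 1.975 Ω, R_upper = (1−x)·R_p = 1.125 Ω.
(x·R_p) ‖ R_L = 1.045 Ω.
Then V_out = V_DC · 1.045/(1.125 + 1.045) = 13.53 mV.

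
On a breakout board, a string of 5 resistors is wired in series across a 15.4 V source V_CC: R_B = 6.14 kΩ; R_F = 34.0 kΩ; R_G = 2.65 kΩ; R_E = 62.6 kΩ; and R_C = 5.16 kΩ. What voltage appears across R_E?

V ≈ 8.72 V

ΣR = 6.14 + 34.0 + 2.65 + 62.6 + 5.16 = 110.5 kΩ.
Voltage divider: V = V_CC · (62.60 / 110.5) = 15.4 × 0.5663 = 8.720 V.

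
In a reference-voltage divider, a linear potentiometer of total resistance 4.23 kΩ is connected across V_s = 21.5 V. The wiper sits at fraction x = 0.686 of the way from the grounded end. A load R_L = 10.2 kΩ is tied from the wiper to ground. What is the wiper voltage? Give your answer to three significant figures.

V_out ≈ 13.5 V

Split the track: R_lower = x·R_p = 2.902 kΩ, R_upper = (1−x)·R_p = 1.328 kΩ.
R_L loads the lower segment: effective lower R = 2.259 kΩ.
Then V_out = V_s · 2.259/(1.328 + 2.259) = 13.54 V.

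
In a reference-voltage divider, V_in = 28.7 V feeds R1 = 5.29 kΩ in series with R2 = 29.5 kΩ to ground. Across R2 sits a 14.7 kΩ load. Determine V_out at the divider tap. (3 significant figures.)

R2 ‖ R_L = (29.5 × 14.7)/(29.5 + 14.7) = 9.811 kΩ.
Then V_out = V_in · R2'/(R1 + R2') = 28.7 × 9.811/15.10 = 18.65 V.
(Unloaded it would be 24.3 V; the load pulls it down.)

V_out ≈ 18.6 V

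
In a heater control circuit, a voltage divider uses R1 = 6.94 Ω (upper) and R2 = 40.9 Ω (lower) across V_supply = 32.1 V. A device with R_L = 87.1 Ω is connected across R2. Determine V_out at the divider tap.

R2 ‖ R_L = (40.9 × 87.1)/(40.9 + 87.1) = 27.83 Ω.
Now apply the divider: V_out = 32.1 × 0.8004 = 25.69 V.

V_out ≈ 25.7 V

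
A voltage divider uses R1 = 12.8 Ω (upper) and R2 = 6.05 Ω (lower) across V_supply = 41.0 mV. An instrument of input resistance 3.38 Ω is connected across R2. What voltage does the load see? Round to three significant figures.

V_out ≈ 5.94 mV

First combine the lower leg with the load: R2 ‖ R_L = 2.169 Ω.
Voltage divider with the loaded lower leg: V_out = 41.0 × 2.169/(12.8 + 2.169) = 41.0 × 0.1449 = 5.940 mV.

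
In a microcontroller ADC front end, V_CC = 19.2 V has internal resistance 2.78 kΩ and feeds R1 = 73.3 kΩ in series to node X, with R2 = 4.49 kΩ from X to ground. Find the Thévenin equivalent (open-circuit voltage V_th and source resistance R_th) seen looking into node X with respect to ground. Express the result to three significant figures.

V_th ≈ 1.07 V, R_th ≈ 4.24 kΩ

R1' = 2.78 + 73.3 = 76.08 kΩ (source resistance + R1).
With X open, the divider is unloaded: V_th = 19.2 × 4.49/80.57 = 1.070 V.
With V_CC suppressed (replaced by a short), R_th = R1' ‖ R2 = (76.08 × 4.49)/(76.08 + 4.49) = 4.240 kΩ.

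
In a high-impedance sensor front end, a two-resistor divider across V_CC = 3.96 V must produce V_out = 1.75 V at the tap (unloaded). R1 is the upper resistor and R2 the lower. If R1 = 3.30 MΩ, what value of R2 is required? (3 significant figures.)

Required fraction k = V_out/V_CC = 0.4419.
Rearranging, R2 = R1·k/(1−k) = 3.30 × 0.7919 = 2.613 MΩ.

R2 ≈ 2.61 MΩ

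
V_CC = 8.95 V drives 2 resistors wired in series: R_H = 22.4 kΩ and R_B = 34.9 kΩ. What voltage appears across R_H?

ΣR = 22.4 + 34.9 = 57.30 kΩ.
Voltage divider: V = V_CC · (22.40 / 57.30) = 8.95 × 0.3909 = 3.499 V.

V ≈ 3.50 V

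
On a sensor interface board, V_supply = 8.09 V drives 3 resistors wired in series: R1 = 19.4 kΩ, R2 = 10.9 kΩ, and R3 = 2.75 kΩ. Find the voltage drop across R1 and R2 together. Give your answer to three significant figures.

V ≈ 7.42 V

Series total: ΣR = 19.4 + 10.9 + 2.75 = 33.05 kΩ.
R_{R1..R2} = 19.4 + 10.9 = 30.30 kΩ.
Voltage divider: V = V_supply · (30.30 / 33.05) = 8.09 × 0.9168 = 7.417 V.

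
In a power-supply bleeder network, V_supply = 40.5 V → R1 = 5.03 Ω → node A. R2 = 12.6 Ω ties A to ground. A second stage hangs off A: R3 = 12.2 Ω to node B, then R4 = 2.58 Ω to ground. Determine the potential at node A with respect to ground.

V_A ≈ 23.3 V

The second stage (R3 + R4 = 14.78 Ω) loads node A in parallel with R2.
Effective lower resistance at A: R2 ‖ 14.78 = 6.802 Ω.
First divider: V_A = V_supply · 6.802/(5.03 + 6.802) = 23.28 V.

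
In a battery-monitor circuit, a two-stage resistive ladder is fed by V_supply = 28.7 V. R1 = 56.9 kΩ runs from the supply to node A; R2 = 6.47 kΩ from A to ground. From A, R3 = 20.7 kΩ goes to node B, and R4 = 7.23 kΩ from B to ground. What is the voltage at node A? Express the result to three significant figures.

Looking into the second stage from A: R3 + R4 = 27.93 kΩ appears in parallel with R2.
R2 ‖ (R3+R4) = 5.253 kΩ.
First divider: V_A = V_supply · 5.253/(56.9 + 5.253) = 2.426 V.

V_A ≈ 2.43 V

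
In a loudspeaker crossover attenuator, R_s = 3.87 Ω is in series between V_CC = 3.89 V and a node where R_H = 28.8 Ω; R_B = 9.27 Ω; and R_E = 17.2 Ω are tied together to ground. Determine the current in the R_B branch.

Combine the parallel branches: R_p = (1/28.8 + 1/9.27 + 1/17.2)⁻¹ = 4.982 Ω.
V_A = 3.89 × 4.982/8.852 = 2.189 V.
Branch current I = V_A/R_B = 2.189/9.27 = 0.2362 A.
(Equivalently: I_total = 0.4395 A, then current-divider fraction G_k/ΣG = 0.5374.)

I ≈ 0.236 A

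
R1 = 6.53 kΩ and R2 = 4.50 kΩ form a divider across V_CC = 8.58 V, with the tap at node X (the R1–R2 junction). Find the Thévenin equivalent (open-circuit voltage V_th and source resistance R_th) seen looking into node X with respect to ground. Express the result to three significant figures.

V_th ≈ 3.50 V, R_th ≈ 2.66 kΩ

V_th is the unloaded tap voltage: V_CC · R2/(R1+R2) = 8.58 × 0.4080 = 3.500 V.
Looking into X with the source shorted: R_th = R1·R2/(R1+R2) = 6.530 × 4.50/11.03 = 2.664 kΩ.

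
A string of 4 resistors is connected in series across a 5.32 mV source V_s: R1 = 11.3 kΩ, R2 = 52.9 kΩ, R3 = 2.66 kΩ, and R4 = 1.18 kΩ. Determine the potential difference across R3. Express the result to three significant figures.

V ≈ 0.208 mV

Total series resistance ΣR = 11.3 + 52.9 + 2.66 + 1.18 = 68.04 kΩ.
V = V_s · R/ΣR = 5.32 × 0.03909 = 0.2080 mV.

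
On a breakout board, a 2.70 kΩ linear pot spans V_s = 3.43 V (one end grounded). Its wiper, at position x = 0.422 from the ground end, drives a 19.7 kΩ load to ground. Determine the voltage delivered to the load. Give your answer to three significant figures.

Lower segment x·R_p = 1.139 kΩ; upper segment (1−x)·R_p = 1.561 kΩ.
Lower segment in parallel with the load: 1.139 ‖ 19.7 = 1.077 kΩ.
Then V_out = V_s · 1.077/(1.561 + 1.077) = 1.401 V.

V_out ≈ 1.40 V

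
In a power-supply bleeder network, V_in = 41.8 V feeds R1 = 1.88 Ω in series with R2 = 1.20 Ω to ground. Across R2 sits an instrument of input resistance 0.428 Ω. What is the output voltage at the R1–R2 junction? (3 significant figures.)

V_out ≈ 6.01 V

The load sits in parallel with R2, giving an effective lower resistance R2' = R2·R_L/(R2+R_L) = 0.3155 Ω.
Now apply the divider: V_out = 41.8 × 0.1437 = 6.006 V.
(Unloaded it would be 16.3 V; the load pulls it down.)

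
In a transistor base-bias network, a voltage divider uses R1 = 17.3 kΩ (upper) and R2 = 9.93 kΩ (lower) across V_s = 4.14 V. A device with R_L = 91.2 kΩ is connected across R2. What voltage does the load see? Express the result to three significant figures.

R2 ‖ R_L = (9.93 × 91.2)/(9.93 + 91.2) = 8.955 kΩ.
Voltage divider with the loaded lower leg: V_out = 4.14 × 8.955/(17.3 + 8.955) = 4.14 × 0.3411 = 1.412 V.

V_out ≈ 1.41 V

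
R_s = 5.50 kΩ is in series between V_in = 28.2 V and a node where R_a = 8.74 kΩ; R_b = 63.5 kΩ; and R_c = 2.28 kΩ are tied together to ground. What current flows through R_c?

Equivalent of the parallel group: R_p = 1.758 kΩ.
Node voltage V_A = V_in · R_p/(R_s + R_p) = 28.2 × 0.2422 = 6.831 V.
I(R_c) = V_A / R_c = 6.831/2.28 = 2.996 mA.

I ≈ 3.00 mA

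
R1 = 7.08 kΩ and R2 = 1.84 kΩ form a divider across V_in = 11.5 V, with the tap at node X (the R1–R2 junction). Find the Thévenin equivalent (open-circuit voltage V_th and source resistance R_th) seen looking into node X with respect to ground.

V_th ≈ 2.37 V, R_th ≈ 1.46 kΩ

V_th is the unloaded tap voltage: V_in · R2/(R1+R2) = 11.5 × 0.2063 = 2.372 V.
Looking into X with the source shorted: R_th = R1·R2/(R1+R2) = 7.080 × 1.84/8.920 = 1.460 kΩ.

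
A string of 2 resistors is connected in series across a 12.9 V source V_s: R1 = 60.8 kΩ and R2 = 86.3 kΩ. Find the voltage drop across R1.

ΣR = 60.8 + 86.3 = 147.1 kΩ.
By the voltage-divider rule, V = 12.9 × 60.80/147.1 = 5.332 V.

V ≈ 5.33 V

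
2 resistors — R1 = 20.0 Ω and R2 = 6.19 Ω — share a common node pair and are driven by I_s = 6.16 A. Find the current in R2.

For two parallel branches, I_k = I_s · (other R)/(sum of R).
I(R2) = 6.16 × 20.0/(20.0 + 6.19) = 6.16 × 0.7637 = 4.704 A.

I ≈ 4.70 A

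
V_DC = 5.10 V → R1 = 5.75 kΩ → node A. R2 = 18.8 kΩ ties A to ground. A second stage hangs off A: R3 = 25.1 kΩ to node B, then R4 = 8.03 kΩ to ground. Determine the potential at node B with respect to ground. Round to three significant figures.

V_B ≈ 0.836 V

Looking into the second stage from A: R3 + R4 = 33.13 kΩ appears in parallel with R2.
Effective lower resistance at A: R2 ‖ 33.13 = 11.99 kΩ.
V_A = 5.10 × 11.99/(5.75 + 11.99) = 3.447 V.
Then the unloaded second divider: V_B = V_A × R4/(R3+R4) = 3.447 × 0.2424 = 0.8356 V.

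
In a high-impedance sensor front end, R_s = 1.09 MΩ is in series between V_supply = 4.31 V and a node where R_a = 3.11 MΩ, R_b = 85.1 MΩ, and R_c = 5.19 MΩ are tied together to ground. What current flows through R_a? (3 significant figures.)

Equivalent of the parallel group: R_p = 1.901 MΩ.
V_A by voltage divider: V_A = 4.31 × 1.901/(1.09 + 1.901) = 2.739 V.
I(R_a) = V_A / R_a = 2.739/3.11 = 0.8809 µA.
(Equivalently: I_total = 1.441 µA, then current-divider fraction G_k/ΣG = 0.6113.)

I ≈ 0.881 µA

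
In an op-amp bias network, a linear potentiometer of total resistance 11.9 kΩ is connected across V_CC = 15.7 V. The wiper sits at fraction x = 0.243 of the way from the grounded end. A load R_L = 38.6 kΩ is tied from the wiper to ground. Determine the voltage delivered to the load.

V_out ≈ 3.61 V

The pot divides into 9.008 kΩ above the wiper and 2.892 kΩ below.
(x·R_p) ‖ R_L = 2.690 kΩ.
Loaded-divider output: V_out = 15.7 × 0.2300 = 3.610 V.
(Unloaded: V_out = x·V_CC = 3.82 V.)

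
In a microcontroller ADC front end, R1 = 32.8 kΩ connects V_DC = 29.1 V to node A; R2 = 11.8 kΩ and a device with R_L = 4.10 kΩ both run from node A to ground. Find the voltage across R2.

R2 ‖ R_L = (11.8 × 4.10)/(11.8 + 4.10) = 3.043 kΩ.
Then V_out = V_DC · R2'/(R1 + R2') = 29.1 × 3.043/35.84 = 2.470 V.

V_out ≈ 2.47 V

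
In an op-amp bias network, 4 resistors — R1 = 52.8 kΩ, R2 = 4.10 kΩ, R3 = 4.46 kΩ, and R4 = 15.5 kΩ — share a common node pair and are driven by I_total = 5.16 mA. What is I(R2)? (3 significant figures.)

Total conductance ΣG = 1/52.8 + 1/4.10 + 1/4.46 + 1/15.5 = 0.5516 (units of 1/kΩ).
Current divider: I(R2) = I_total · G_k/ΣG = 5.16 × (0.2439/0.5516) = 5.16 × 0.4422 = 2.282 mA.

I ≈ 2.28 mA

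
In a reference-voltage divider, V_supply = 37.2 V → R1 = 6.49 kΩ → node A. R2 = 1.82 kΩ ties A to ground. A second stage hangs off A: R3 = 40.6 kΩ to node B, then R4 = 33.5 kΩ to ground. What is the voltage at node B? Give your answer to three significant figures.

Node A sees R2 in parallel with the series input of stage 2, R3 + R4 = 74.10 kΩ.
Effective lower resistance at A: R2 ‖ 74.10 = 1.776 kΩ.
So V_A = 37.2 × 0.2149 = 7.994 V.
Stage 2 is unloaded, so V_B = V_A · R4/(R3+R4) = 7.994 × 33.5/74.10 = 3.614 V.

V_B ≈ 3.61 V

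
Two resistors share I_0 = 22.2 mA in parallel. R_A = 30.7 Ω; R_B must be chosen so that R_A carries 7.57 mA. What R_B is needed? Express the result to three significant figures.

The fraction through R_A equals R_B/(R_A+R_B).
With f = 0.3410, R_B = R_A · f/(1−f) = 30.7 × 0.5174 = 15.89 Ω.

R_B ≈ 15.9 Ω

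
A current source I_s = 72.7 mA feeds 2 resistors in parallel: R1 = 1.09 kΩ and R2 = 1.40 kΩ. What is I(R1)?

I ≈ 40.9 mA

For two parallel branches, I_k = I_s · (other R)/(sum of R).
I(R1) = 72.7 × 1.40/(1.09 + 1.40) = 72.7 × 0.5622 = 40.88 mA.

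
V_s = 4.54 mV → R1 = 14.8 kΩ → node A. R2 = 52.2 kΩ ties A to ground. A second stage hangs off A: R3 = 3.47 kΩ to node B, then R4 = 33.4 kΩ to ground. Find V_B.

Node A sees R2 in parallel with the series input of stage 2, R3 + R4 = 36.87 kΩ.
Effective lower resistance at A: R2 ‖ 36.87 = 21.61 kΩ.
So V_A = 4.54 × 0.5935 = 2.694 mV.
Stage 2 is unloaded, so V_B = V_A · R4/(R3+R4) = 2.694 × 33.4/36.87 = 2.441 mV.

V_B ≈ 2.44 mV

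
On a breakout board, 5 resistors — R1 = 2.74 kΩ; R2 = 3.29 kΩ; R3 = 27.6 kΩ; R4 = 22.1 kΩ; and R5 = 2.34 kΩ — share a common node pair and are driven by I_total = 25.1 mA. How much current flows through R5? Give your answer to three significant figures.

Total conductance ΣG = 1/2.74 + 1/3.29 + 1/27.6 + 1/22.1 + 1/2.34 = 1.178 (units of 1/kΩ).
R5 takes the fraction G_k/ΣG = 0.4274/1.178 = 0.3629, so I = 25.1 × 0.3629 = 9.108 mA.

I ≈ 9.11 mA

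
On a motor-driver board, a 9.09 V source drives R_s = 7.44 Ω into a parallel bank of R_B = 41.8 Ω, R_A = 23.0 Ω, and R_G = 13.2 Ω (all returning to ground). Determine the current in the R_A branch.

I ≈ 0.191 A

Parallel bank: R_p = 1/(1/41.8 + 1/23.0 + 1/13.2) = 6.985 Ω.
V_A = 9.09 × 6.985/14.43 = 4.402 V.
I(R_A) = V_A / R_A = 4.402/23.0 = 0.1914 A.
(Equivalently: I_total = 0.6301 A, then current-divider fraction G_k/ΣG = 0.3037.)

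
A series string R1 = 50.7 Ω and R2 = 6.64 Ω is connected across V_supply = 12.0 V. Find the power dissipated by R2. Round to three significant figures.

P ≈ 0.291 W

The common current is I = 12.0/57.34 = 0.2093 A.
P = I²R = 0.04380 × 6.64 = 0.2908 W.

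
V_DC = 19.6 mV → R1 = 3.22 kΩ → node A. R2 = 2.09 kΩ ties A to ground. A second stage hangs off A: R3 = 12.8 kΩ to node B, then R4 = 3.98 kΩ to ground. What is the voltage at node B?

Node A sees R2 in parallel with the series input of stage 2, R3 + R4 = 16.78 kΩ.
R2 ‖ (R3+R4) = 1.859 kΩ.
V_A = 19.6 × 1.859/(3.22 + 1.859) = 7.173 mV.
Then the unloaded second divider: V_B = V_A × R4/(R3+R4) = 7.173 × 0.2372 = 1.701 mV.

V_B ≈ 1.70 mV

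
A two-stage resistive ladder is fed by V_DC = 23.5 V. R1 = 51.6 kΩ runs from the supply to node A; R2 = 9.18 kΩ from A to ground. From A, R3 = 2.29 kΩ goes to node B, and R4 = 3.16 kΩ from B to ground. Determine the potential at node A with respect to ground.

The second stage (R3 + R4 = 5.450 kΩ) loads node A in parallel with R2.
R2 ‖ (R3+R4) = 3.420 kΩ.
First divider: V_A = V_DC · 3.420/(51.6 + 3.420) = 1.461 V.

V_A ≈ 1.46 V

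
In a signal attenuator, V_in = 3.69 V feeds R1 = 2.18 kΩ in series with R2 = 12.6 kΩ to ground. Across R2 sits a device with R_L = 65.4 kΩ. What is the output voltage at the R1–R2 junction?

V_out ≈ 3.06 V

R2 ‖ R_L = (12.6 × 65.4)/(12.6 + 65.4) = 10.56 kΩ.
Then V_out = V_in · R2'/(R1 + R2') = 3.69 × 10.56/12.74 = 3.059 V.
(Unloaded it would be 3.15 V; the load pulls it down.)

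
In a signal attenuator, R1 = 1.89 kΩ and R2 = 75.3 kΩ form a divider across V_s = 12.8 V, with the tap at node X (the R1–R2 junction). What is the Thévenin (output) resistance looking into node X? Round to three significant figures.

R_th ≈ 1.84 kΩ

Looking into X with the source shorted: R_th = R1·R2/(R1+R2) = 1.890 × 75.3/77.19 = 1.844 kΩ.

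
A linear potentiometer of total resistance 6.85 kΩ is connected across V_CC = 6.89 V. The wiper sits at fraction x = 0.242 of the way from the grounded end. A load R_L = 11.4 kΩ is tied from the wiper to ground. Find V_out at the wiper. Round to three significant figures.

Split the track: R_lower = x·R_p = 1.658 kΩ, R_upper = (1−x)·R_p = 5.192 kΩ.
(x·R_p) ‖ R_L = 1.447 kΩ.
Then V_out = V_CC · 1.447/(5.192 + 1.447) = 1.502 V.

V_out ≈ 1.50 V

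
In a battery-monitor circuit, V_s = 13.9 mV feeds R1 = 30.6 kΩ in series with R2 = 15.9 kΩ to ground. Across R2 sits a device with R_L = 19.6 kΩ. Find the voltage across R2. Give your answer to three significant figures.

V_out ≈ 3.10 mV

First combine the lower leg with the load: R2 ‖ R_L = 8.779 kΩ.
Then V_out = V_s · R2'/(R1 + R2') = 13.9 × 8.779/39.38 = 3.099 mV.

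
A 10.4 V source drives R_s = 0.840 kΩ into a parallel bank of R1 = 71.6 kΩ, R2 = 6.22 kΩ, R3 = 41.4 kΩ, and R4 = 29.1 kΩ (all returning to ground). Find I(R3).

I ≈ 0.210 mA

Parallel bank: R_p = 1/(1/71.6 + 1/6.22 + 1/41.4 + 1/29.1) = 4.287 kΩ.
V_A by voltage divider: V_A = 10.4 × 4.287/(0.840 + 4.287) = 8.696 V.
I(R3) = V_A / R3 = 8.696/41.4 = 0.2101 mA.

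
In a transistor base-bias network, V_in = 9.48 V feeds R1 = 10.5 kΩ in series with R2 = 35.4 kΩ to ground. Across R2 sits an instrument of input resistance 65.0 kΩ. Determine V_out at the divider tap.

The load sits in parallel with R2, giving an effective lower resistance R2' = R2·R_L/(R2+R_L) = 22.92 kΩ.
Then V_out = V_in · R2'/(R1 + R2') = 9.48 × 22.92/33.42 = 6.501 V.

V_out ≈ 6.50 V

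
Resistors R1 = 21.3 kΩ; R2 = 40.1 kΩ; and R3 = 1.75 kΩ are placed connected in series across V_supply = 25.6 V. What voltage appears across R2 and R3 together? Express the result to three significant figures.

V ≈ 17.0 V

Total series resistance ΣR = 21.3 + 40.1 + 1.75 = 63.15 kΩ.
R_{R2..R3} = 40.1 + 1.75 = 41.85 kΩ.
By the voltage-divider rule, V = 25.6 × 41.85/63.15 = 16.97 V.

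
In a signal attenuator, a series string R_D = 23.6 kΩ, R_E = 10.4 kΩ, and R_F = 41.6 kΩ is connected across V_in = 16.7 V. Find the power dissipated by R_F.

P ≈ 2.03 mW

ΣR = 75.60 kΩ → I = 16.7/75.60 = 0.2209 mA.
V(R_F) = I·R = 9.189 V; P = V·I = 9.189 × 0.2209 = 2.030 mW.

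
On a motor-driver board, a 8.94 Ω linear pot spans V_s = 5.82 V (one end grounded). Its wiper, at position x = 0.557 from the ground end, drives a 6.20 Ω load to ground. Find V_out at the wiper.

V_out ≈ 2.39 V

Lower segment x·R_p = 4.980 Ω; upper segment (1−x)·R_p = 3.960 Ω.
R_L loads the lower segment: effective lower R = 2.762 Ω.
V_out = 5.82 × 2.762/(3.960 + 2.762) = 2.391 V.
(Unloaded: V_out = x·V_s = 3.24 V.)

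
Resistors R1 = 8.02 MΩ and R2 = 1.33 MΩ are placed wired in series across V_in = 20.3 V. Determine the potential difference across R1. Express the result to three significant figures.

ΣR = 8.02 + 1.33 = 9.350 MΩ.
V = V_in · R/ΣR = 20.3 × 0.8578 = 17.41 V.

V ≈ 17.4 V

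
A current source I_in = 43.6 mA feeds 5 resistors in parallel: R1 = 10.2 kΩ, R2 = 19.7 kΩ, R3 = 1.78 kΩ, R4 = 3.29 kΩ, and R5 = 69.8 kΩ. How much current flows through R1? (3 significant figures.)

I ≈ 4.15 mA

Conductances: ΣG = 1/10.2 + 1/19.7 + 1/1.78 + 1/3.29 + 1/69.8 = 1.029 (1/kΩ).
By the current-divider rule, I = I_in · G_k/ΣG = 43.6 × 0.09529 = 4.155 mA.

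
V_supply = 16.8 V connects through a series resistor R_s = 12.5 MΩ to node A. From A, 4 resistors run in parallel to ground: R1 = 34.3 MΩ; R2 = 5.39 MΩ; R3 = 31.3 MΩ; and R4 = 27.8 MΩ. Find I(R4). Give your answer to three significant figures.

I ≈ 0.133 µA

Parallel bank: R_p = 1/(1/34.3 + 1/5.39 + 1/31.3 + 1/27.8) = 3.539 MΩ.
Node voltage V_A = V_supply · R_p/(R_s + R_p) = 16.8 × 0.2206 = 3.707 V.
I(R4) = V_A / R4 = 3.707/27.8 = 0.1333 µA.
(Check via current divider: I_total = 1.047 µA; share G_k/ΣG = 0.1273 → same result.)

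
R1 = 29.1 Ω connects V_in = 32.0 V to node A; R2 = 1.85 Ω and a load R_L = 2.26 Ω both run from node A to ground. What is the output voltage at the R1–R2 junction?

V_out ≈ 1.08 V

The load sits in parallel with R2, giving an effective lower resistance R2' = R2·R_L/(R2+R_L) = 1.017 Ω.
Now apply the divider: V_out = 32.0 × 0.03378 = 1.081 V.
(Unloaded it would be 1.91 V; the load pulls it down.)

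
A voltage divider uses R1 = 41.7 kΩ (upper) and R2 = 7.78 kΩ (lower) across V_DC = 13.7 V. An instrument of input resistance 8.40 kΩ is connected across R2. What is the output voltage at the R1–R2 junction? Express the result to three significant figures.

The load sits in parallel with R2, giving an effective lower resistance R2' = R2·R_L/(R2+R_L) = 4.039 kΩ.
Now apply the divider: V_out = 13.7 × 0.08831 = 1.210 V.

V_out ≈ 1.21 V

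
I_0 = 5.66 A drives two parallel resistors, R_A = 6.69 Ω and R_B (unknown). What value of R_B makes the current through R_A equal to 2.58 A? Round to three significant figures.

R_B ≈ 5.60 Ω

The fraction through R_A equals R_B/(R_A+R_B).
2.58/5.66 = R_B/(R_A + R_B) → R_B = R_A · (0.4558)/(1 − 0.4558) = 6.69 × 0.8377 = 5.604 Ω.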